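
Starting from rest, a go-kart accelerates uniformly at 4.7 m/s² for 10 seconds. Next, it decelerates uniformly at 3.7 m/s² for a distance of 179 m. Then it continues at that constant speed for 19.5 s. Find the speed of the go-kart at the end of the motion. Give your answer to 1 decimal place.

Phase 1 (accelerating): v₀ = 0 m/s, a = 4.7 m/s².
v = v₀ + at = 0 + (4.7)(10) = 47.0 m/s
Δx = v₀t + ½at² = 0·10 + 0.5·4.7·10² = 235 m

Phase 2 (decelerating): v₀ = 47.0 m/s, a = -3.7 m/s².
v² = v₀² + 2aΔx = 47.0² + 2·-3.7·179 = 884 → v = 29.7 m/s
t = (v − v₀)/a = (29.7 − 47.0)/-3.7 = 4.67 s

Phase 3 (constant speed): v₀ = 29.7 m/s, a = 0 m/s².
v = v₀ + at = 29.7 + (0)(19.5) = 29.7 m/s
Δx = v₀t + ½at² = 29.7·19.5 + 0.5·0·19.5² = 580 m
Final speed = 29.7 m/s

29.7 m/s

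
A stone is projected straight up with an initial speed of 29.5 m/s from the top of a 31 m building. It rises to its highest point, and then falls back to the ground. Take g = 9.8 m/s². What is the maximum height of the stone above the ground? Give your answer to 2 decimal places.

Phase 1 (rising): v₀ = 29.5 m/s, a = -9.8 m/s².
v = v₀ + at → t = (0 − 29.5) / -9.8 = 3.01 s
v² = v₀² + 2aΔx → Δx = (0² − 29.5²)/(2·-9.8) = 44.4 m
Maximum height = 31 + 44.4 = 75.4 m

75.40 m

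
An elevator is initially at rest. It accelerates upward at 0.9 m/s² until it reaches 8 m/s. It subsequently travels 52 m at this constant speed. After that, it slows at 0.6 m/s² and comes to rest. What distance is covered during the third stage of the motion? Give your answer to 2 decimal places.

53.33 m

Phase 1 (accelerating): v₀ = 0 m/s, a = 0.9 m/s².
v = v₀ + at → t = (8 − 0) / 0.9 = 8.89 s
v² = v₀² + 2aΔx → Δx = (8² − 0²)/(2·0.9) = 35.6 m

Phase 2 (constant speed): v₀ = 8.00 m/s, a = 0 m/s².
Constant speed: t = d/v = 52/8.00 = 6.50 s

Phase 3 (decelerating): v₀ = 8.00 m/s, a = -0.6 m/s².
v = v₀ + at → t = (0 − 8.00) / -0.6 = 13.3 s
v² = v₀² + 2aΔx → Δx = (0² − 8.00²)/(2·-0.6) = 53.3 m
Distance in phase 3 = 53.3 m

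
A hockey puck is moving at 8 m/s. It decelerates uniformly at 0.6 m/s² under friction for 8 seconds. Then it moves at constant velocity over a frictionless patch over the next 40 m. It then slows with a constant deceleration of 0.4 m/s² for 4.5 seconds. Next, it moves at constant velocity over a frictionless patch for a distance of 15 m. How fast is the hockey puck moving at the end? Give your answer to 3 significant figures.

1.40 m/s

Phase 1 (decelerating): v₀ = 8.00 m/s, a = -0.6 m/s².
v = v₀ + at = 8.00 + (-0.6)(8) = 3.20 m/s
Δx = v₀t + ½at² = 8.00·8 + 0.5·-0.6·8² = 44.8 m

Phase 2 (constant speed): v₀ = 3.20 m/s, a = 0 m/s².
Constant speed: t = d/v = 40/3.20 = 12.5 s

Phase 3 (decelerating): v₀ = 3.20 m/s, a = -0.4 m/s².
v = v₀ + at = 3.20 + (-0.4)(4.5) = 1.40 m/s
Δx = v₀t + ½at² = 3.20·4.5 + 0.5·-0.4·4.5² = 10.4 m

Phase 4 (constant speed): v₀ = 1.40 m/s, a = 0 m/s².
Constant speed: t = d/v = 15/1.40 = 10.7 s
Final speed = 1.40 m/s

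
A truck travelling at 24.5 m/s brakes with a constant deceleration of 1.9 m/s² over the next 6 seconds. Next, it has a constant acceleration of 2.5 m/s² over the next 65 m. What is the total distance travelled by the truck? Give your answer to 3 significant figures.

Phase 1 (decelerating): v₀ = 24.5 m/s, a = -1.9 m/s².
v = v₀ + at = 24.5 + (-1.9)(6) = 13.1 m/s
Δx = v₀t + ½at² = 24.5·6 + 0.5·-1.9·6² = 113 m

Phase 2 (accelerating): v₀ = 13.1 m/s, a = 2.5 m/s².
v² = v₀² + 2aΔx = 13.1² + 2·2.5·65 = 497 → v = 22.3 m/s
t = (v − v₀)/a = (22.3 − 13.1)/2.5 = 3.67 s
Total distance = 113 + 65.0 = 178 m

178 m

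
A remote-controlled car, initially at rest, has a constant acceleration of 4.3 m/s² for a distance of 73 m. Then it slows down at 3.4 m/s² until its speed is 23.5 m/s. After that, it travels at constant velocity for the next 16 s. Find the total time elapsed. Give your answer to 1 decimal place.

22.3 s

Phase 1 (accelerating): v₀ = 0 m/s, a = 4.3 m/s².
v² = v₀² + 2aΔx = 0² + 2·4.3·73 = 628 → v = 25.1 m/s
t = (v − v₀)/a = (25.1 − 0)/4.3 = 5.83 s

Phase 2 (decelerating): v₀ = 25.1 m/s, a = -3.4 m/s².
v = v₀ + at → t = (23.5 − 25.1) / -3.4 = 0.458 s
v² = v₀² + 2aΔx → Δx = (23.5² − 25.1²)/(2·-3.4) = 11.1 m

Phase 3 (constant speed): v₀ = 23.5 m/s, a = 0 m/s².
v = v₀ + at = 23.5 + (0)(16) = 23.5 m/s
Δx = v₀t + ½at² = 23.5·16 + 0.5·0·16² = 376 m
Total time = 5.83 + 0.458 + 16.0 = 22.3 s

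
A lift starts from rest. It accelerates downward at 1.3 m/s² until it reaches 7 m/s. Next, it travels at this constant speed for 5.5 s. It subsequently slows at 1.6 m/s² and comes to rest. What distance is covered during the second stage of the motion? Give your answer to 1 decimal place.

38.5 m

Phase 1 (accelerating): v₀ = 0 m/s, a = 1.3 m/s².
v = v₀ + at → t = (7 − 0) / 1.3 = 5.38 s
v² = v₀² + 2aΔx → Δx = (7² − 0²)/(2·1.3) = 18.8 m

Phase 2 (constant speed): v₀ = 7.00 m/s, a = 0 m/s².
v = v₀ + at = 7.00 + (0)(5.5) = 7.00 m/s
Δx = v₀t + ½at² = 7.00·5.5 + 0.5·0·5.5² = 38.5 m
Distance in phase 2 = 38.5 m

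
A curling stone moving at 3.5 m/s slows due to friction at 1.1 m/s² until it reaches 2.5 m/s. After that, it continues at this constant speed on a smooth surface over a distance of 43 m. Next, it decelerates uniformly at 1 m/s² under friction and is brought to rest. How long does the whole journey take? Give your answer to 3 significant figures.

Phase 1 (decelerating): v₀ = 3.50 m/s, a = -1.1 m/s².
v = v₀ + at → t = (2.5 − 3.50) / -1.1 = 0.909 s
v² = v₀² + 2aΔx → Δx = (2.5² − 3.50²)/(2·-1.1) = 2.73 m

Phase 2 (constant speed): v₀ = 2.50 m/s, a = 0 m/s².
Constant speed: t = d/v = 43/2.50 = 17.2 s

Phase 3 (decelerating): v₀ = 2.50 m/s, a = -1 m/s².
v = v₀ + at → t = (0 − 2.50) / -1 = 2.50 s
v² = v₀² + 2aΔx → Δx = (0² − 2.50²)/(2·-1) = 3.12 m
Total time = 0.909 + 17.2 + 2.50 = 20.6 s

20.6 s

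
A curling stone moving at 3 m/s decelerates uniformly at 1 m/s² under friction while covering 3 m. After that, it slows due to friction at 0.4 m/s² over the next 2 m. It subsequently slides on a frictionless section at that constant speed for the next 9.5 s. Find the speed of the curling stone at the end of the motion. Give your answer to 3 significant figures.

Phase 1 (decelerating): v₀ = 3.00 m/s, a = -1 m/s².
v² = v₀² + 2aΔx = 3.00² + 2·-1·3 = 3.00 → v = 1.73 m/s
t = (v − v₀)/a = (1.73 − 3.00)/-1 = 1.27 s

Phase 2 (decelerating): v₀ = 1.73 m/s, a = -0.4 m/s².
v² = v₀² + 2aΔx = 1.73² + 2·-0.4·2 = 1.40 → v = 1.18 m/s
t = (v − v₀)/a = (1.18 − 1.73)/-0.4 = 1.37 s

Phase 3 (constant speed): v₀ = 1.18 m/s, a = 0 m/s².
v = v₀ + at = 1.18 + (0)(9.5) = 1.18 m/s
Δx = v₀t + ½at² = 1.18·9.5 + 0.5·0·9.5² = 11.2 m
Final speed = 1.18 m/s

1.18 m/s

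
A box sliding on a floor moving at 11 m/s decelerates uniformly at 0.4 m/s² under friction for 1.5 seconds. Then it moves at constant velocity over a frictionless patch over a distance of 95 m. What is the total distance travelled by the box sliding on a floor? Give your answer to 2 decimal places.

Phase 1 (decelerating): v₀ = 11.0 m/s, a = -0.4 m/s².
v = v₀ + at = 11.0 + (-0.4)(1.5) = 10.4 m/s
Δx = v₀t + ½at² = 11.0·1.5 + 0.5·-0.4·1.5² = 16.1 m

Phase 2 (constant speed): v₀ = 10.4 m/s, a = 0 m/s².
Constant speed: t = d/v = 95/10.4 = 9.13 s
Total distance = 16.1 + 95.0 = 111 m

111.05 m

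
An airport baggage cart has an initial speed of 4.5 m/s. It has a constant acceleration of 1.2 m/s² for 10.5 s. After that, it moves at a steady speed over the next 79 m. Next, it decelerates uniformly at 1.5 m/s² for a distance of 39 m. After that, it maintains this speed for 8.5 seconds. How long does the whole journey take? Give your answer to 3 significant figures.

26.2 s

Phase 1 (accelerating): v₀ = 4.50 m/s, a = 1.2 m/s².
v = v₀ + at = 4.50 + (1.2)(10.5) = 17.1 m/s
Δx = v₀t + ½at² = 4.50·10.5 + 0.5·1.2·10.5² = 113 m

Phase 2 (constant speed): v₀ = 17.1 m/s, a = 0 m/s².
Constant speed: t = d/v = 79/17.1 = 4.62 s

Phase 3 (decelerating): v₀ = 17.1 m/s, a = -1.5 m/s².
v² = v₀² + 2aΔx = 17.1² + 2·-1.5·39 = 175 → v = 13.2 m/s
t = (v − v₀)/a = (13.2 − 17.1)/-1.5 = 2.57 s

Phase 4 (constant speed): v₀ = 13.2 m/s, a = 0 m/s².
v = v₀ + at = 13.2 + (0)(8.5) = 13.2 m/s
Δx = v₀t + ½at² = 13.2·8.5 + 0.5·0·8.5² = 113 m
Total time = 10.5 + 4.62 + 2.57 + 8.50 = 26.2 s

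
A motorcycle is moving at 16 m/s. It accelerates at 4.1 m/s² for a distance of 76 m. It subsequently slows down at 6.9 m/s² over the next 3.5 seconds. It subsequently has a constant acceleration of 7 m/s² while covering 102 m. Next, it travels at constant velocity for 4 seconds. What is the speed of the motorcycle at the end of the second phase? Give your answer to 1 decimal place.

Phase 1 (accelerating): v₀ = 16.0 m/s, a = 4.1 m/s².
v² = v₀² + 2aΔx = 16.0² + 2·4.1·76 = 879 → v = 29.7 m/s
t = (v − v₀)/a = (29.7 − 16.0)/4.1 = 3.33 s

Phase 2 (decelerating): v₀ = 29.7 m/s, a = -6.9 m/s².
v = v₀ + at = 29.7 + (-6.9)(3.5) = 5.50 m/s
Δx = v₀t + ½at² = 29.7·3.5 + 0.5·-6.9·3.5² = 61.5 m
Speed at end of phase 2 = 5.50 m/s

5.5 m/s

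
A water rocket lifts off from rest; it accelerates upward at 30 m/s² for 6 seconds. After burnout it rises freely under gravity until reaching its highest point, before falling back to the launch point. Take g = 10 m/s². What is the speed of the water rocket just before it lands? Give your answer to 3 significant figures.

208 m/s

Phase 1 (powered ascent): v₀ = 0 m/s, a = 30 m/s².
v = v₀ + at = 0 + (30)(6) = 180 m/s
Δx = v₀t + ½at² = 0·6 + 0.5·30·6² = 540 m

Phase 2 (coasting upward): v₀ = 180 m/s, a = -10 m/s².
v = v₀ + at → t = (0 − 180) / -10 = 18.0 s
v² = v₀² + 2aΔx → Δx = (0² − 180²)/(2·-10) = 1620 m

Phase 3 (free fall): v₀ = 0 m/s, a = -10 m/s².
Falls 2160 m from rest: t = √(2·2160/10) = 20.8 s; v = g·t = 208 m/s.
Impact speed = 208 m/s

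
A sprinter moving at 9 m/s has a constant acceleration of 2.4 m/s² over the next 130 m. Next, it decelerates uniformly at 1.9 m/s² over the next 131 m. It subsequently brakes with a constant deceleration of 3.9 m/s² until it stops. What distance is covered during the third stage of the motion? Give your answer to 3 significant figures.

26.6 m

Phase 1 (accelerating): v₀ = 9.00 m/s, a = 2.4 m/s².
v² = v₀² + 2aΔx = 9.00² + 2·2.4·130 = 705 → v = 26.6 m/s
t = (v − v₀)/a = (26.6 − 9.00)/2.4 = 7.31 s

Phase 2 (decelerating): v₀ = 26.6 m/s, a = -1.9 m/s².
v² = v₀² + 2aΔx = 26.6² + 2·-1.9·131 = 207 → v = 14.4 m/s
t = (v − v₀)/a = (14.4 − 26.6)/-1.9 = 6.40 s

Phase 3 (decelerating): v₀ = 14.4 m/s, a = -3.9 m/s².
v = v₀ + at → t = (0 − 14.4) / -3.9 = 3.69 s
v² = v₀² + 2aΔx → Δx = (0² − 14.4²)/(2·-3.9) = 26.6 m
Distance in phase 3 = 26.6 m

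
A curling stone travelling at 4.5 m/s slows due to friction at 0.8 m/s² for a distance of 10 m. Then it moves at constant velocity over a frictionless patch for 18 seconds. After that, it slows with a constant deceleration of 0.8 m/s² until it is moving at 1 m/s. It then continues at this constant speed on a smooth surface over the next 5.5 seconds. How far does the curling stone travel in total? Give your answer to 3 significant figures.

54.6 m

Phase 1 (decelerating): v₀ = 4.50 m/s, a = -0.8 m/s².
v² = v₀² + 2aΔx = 4.50² + 2·-0.8·10 = 4.25 → v = 2.06 m/s
t = (v − v₀)/a = (2.06 − 4.50)/-0.8 = 3.05 s

Phase 2 (constant speed): v₀ = 2.06 m/s, a = 0 m/s².
v = v₀ + at = 2.06 + (0)(18) = 2.06 m/s
Δx = v₀t + ½at² = 2.06·18 + 0.5·0·18² = 37.1 m

Phase 3 (decelerating): v₀ = 2.06 m/s, a = -0.8 m/s².
v = v₀ + at → t = (1 − 2.06) / -0.8 = 1.33 s
v² = v₀² + 2aΔx → Δx = (1² − 2.06²)/(2·-0.8) = 2.03 m

Phase 4 (constant speed): v₀ = 1.00 m/s, a = 0 m/s².
v = v₀ + at = 1.00 + (0)(5.5) = 1.00 m/s
Δx = v₀t + ½at² = 1.00·5.5 + 0.5·0·5.5² = 5.50 m
Total distance = 10.0 + 37.1 + 2.03 + 5.50 = 54.6 m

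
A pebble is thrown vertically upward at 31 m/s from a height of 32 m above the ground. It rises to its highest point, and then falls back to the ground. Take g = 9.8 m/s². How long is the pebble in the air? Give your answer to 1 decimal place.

7.2 s

Phase 1 (rising): v₀ = 31.0 m/s, a = -9.8 m/s².
v = v₀ + at → t = (0 − 31.0) / -9.8 = 3.16 s
v² = v₀² + 2aΔx → Δx = (0² − 31.0²)/(2·-9.8) = 49.0 m

Phase 2 (falling): v₀ = 0 m/s, a = -9.8 m/s².
Falls 81.0 m from rest: t = √(2·81.0/9.8) = 4.07 s; v = g·t = 39.9 m/s.
Total time = 3.16 + 4.07 = 7.23 s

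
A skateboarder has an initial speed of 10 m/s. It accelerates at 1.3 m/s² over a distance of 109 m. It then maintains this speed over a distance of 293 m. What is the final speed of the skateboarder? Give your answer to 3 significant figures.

Phase 1 (accelerating): v₀ = 10.0 m/s, a = 1.3 m/s².
v² = v₀² + 2aΔx = 10.0² + 2·1.3·109 = 383 → v = 19.6 m/s
t = (v − v₀)/a = (19.6 − 10.0)/1.3 = 7.37 s

Phase 2 (constant speed): v₀ = 19.6 m/s, a = 0 m/s².
Constant speed: t = d/v = 293/19.6 = 15.0 s
Final speed = 19.6 m/s

19.6 m/s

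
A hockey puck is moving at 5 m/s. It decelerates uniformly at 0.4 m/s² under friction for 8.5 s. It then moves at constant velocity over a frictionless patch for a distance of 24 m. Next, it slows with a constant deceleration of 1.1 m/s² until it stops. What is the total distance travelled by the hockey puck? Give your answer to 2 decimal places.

Phase 1 (decelerating): v₀ = 5.00 m/s, a = -0.4 m/s².
v = v₀ + at = 5.00 + (-0.4)(8.5) = 1.60 m/s
Δx = v₀t + ½at² = 5.00·8.5 + 0.5·-0.4·8.5² = 28.0 m

Phase 2 (constant speed): v₀ = 1.60 m/s, a = 0 m/s².
Constant speed: t = d/v = 24/1.60 = 15.0 s

Phase 3 (decelerating): v₀ = 1.60 m/s, a = -1.1 m/s².
v = v₀ + at → t = (0 − 1.60) / -1.1 = 1.45 s
v² = v₀² + 2aΔx → Δx = (0² − 1.60²)/(2·-1.1) = 1.16 m
Total distance = 28.0 + 24.0 + 1.16 = 53.2 m

53.21 m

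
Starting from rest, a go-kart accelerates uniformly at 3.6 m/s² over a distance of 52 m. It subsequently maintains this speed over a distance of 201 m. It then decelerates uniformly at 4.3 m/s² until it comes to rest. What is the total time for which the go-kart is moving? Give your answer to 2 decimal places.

Phase 1 (accelerating): v₀ = 0 m/s, a = 3.6 m/s².
v² = v₀² + 2aΔx = 0² + 2·3.6·52 = 374 → v = 19.3 m/s
t = (v − v₀)/a = (19.3 − 0)/3.6 = 5.37 s

Phase 2 (constant speed): v₀ = 19.3 m/s, a = 0 m/s².
Constant speed: t = d/v = 201/19.3 = 10.4 s

Phase 3 (decelerating): v₀ = 19.3 m/s, a = -4.3 m/s².
v = v₀ + at → t = (0 − 19.3) / -4.3 = 4.50 s
v² = v₀² + 2aΔx → Δx = (0² − 19.3²)/(2·-4.3) = 43.5 m
Total time = 5.37 + 10.4 + 4.50 = 20.3 s

20.26 s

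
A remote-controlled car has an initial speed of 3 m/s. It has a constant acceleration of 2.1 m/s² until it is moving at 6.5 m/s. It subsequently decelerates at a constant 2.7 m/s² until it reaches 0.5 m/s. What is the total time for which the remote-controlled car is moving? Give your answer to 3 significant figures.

3.89 s

Phase 1 (accelerating): v₀ = 3.00 m/s, a = 2.1 m/s².
v = v₀ + at → t = (6.5 − 3.00) / 2.1 = 1.67 s
v² = v₀² + 2aΔx → Δx = (6.5² − 3.00²)/(2·2.1) = 7.92 m

Phase 2 (decelerating): v₀ = 6.50 m/s, a = -2.7 m/s².
v = v₀ + at → t = (0.5 − 6.50) / -2.7 = 2.22 s
v² = v₀² + 2aΔx → Δx = (0.5² − 6.50²)/(2·-2.7) = 7.78 m
Total time = 1.67 + 2.22 = 3.89 s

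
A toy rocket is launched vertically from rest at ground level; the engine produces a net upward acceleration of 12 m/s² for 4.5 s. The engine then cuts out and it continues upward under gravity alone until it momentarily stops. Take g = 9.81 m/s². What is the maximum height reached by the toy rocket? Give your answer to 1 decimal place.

Phase 1 (powered ascent): v₀ = 0 m/s, a = 12 m/s².
v = v₀ + at = 0 + (12)(4.5) = 54.0 m/s
Δx = v₀t + ½at² = 0·4.5 + 0.5·12·4.5² = 122 m

Phase 2 (coasting upward): v₀ = 54.0 m/s, a = -9.81 m/s².
v = v₀ + at → t = (0 − 54.0) / -9.81 = 5.50 s
v² = v₀² + 2aΔx → Δx = (0² − 54.0²)/(2·-9.81) = 149 m
Maximum height = 122 + 149 = 270 m

270.1 m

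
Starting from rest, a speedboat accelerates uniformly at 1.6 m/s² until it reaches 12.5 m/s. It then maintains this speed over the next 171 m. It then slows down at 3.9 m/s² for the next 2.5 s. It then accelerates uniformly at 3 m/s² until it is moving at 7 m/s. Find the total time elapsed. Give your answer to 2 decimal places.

25.41 s

Phase 1 (accelerating): v₀ = 0 m/s, a = 1.6 m/s².
v = v₀ + at → t = (12.5 − 0) / 1.6 = 7.81 s
v² = v₀² + 2aΔx → Δx = (12.5² − 0²)/(2·1.6) = 48.8 m

Phase 2 (constant speed): v₀ = 12.5 m/s, a = 0 m/s².
Constant speed: t = d/v = 171/12.5 = 13.7 s

Phase 3 (decelerating): v₀ = 12.5 m/s, a = -3.9 m/s².
v = v₀ + at = 12.5 + (-3.9)(2.5) = 2.75 m/s
Δx = v₀t + ½at² = 12.5·2.5 + 0.5·-3.9·2.5² = 19.1 m

Phase 4 (accelerating): v₀ = 2.75 m/s, a = 3 m/s².
v = v₀ + at → t = (7 − 2.75) / 3 = 1.42 s
v² = v₀² + 2aΔx → Δx = (7² − 2.75²)/(2·3) = 6.91 m
Total time = 7.81 + 13.7 + 2.50 + 1.42 = 25.4 s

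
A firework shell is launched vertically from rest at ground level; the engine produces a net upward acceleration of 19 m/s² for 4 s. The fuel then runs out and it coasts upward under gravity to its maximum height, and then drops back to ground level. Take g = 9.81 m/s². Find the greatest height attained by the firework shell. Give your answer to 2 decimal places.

446.39 m

Phase 1 (powered ascent): v₀ = 0 m/s, a = 19 m/s².
v = v₀ + at = 0 + (19)(4) = 76.0 m/s
Δx = v₀t + ½at² = 0·4 + 0.5·19·4² = 152 m

Phase 2 (coasting upward): v₀ = 76.0 m/s, a = -9.81 m/s².
v = v₀ + at → t = (0 − 76.0) / -9.81 = 7.75 s
v² = v₀² + 2aΔx → Δx = (0² − 76.0²)/(2·-9.81) = 294 m
Maximum height = 152 + 294 = 446 m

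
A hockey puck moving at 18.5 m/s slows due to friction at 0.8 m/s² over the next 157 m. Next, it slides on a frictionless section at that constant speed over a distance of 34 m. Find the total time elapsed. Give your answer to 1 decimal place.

14.8 s

Phase 1 (decelerating): v₀ = 18.5 m/s, a = -0.8 m/s².
v² = v₀² + 2aΔx = 18.5² + 2·-0.8·157 = 91.0 → v = 9.54 m/s
t = (v − v₀)/a = (9.54 − 18.5)/-0.8 = 11.2 s

Phase 2 (constant speed): v₀ = 9.54 m/s, a = 0 m/s².
Constant speed: t = d/v = 34/9.54 = 3.56 s
Total time = 11.2 + 3.56 = 14.8 s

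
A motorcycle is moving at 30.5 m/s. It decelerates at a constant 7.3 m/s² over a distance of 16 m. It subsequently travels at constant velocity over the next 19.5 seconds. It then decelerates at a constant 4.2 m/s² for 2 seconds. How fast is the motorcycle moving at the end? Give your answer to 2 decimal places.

Phase 1 (decelerating): v₀ = 30.5 m/s, a = -7.3 m/s².
v² = v₀² + 2aΔx = 30.5² + 2·-7.3·16 = 697 → v = 26.4 m/s
t = (v − v₀)/a = (26.4 − 30.5)/-7.3 = 0.562 s

Phase 2 (constant speed): v₀ = 26.4 m/s, a = 0 m/s².
v = v₀ + at = 26.4 + (0)(19.5) = 26.4 m/s
Δx = v₀t + ½at² = 26.4·19.5 + 0.5·0·19.5² = 515 m

Phase 3 (decelerating): v₀ = 26.4 m/s, a = -4.2 m/s².
v = v₀ + at = 26.4 + (-4.2)(2) = 18.0 m/s
Δx = v₀t + ½at² = 26.4·2 + 0.5·-4.2·2² = 44.4 m
Final speed = 18.0 m/s

17.99 m/s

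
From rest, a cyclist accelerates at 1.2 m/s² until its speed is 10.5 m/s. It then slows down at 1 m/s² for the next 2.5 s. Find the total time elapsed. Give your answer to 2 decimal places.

Phase 1 (accelerating): v₀ = 0 m/s, a = 1.2 m/s².
v = v₀ + at → t = (10.5 − 0) / 1.2 = 8.75 s
v² = v₀² + 2aΔx → Δx = (10.5² − 0²)/(2·1.2) = 45.9 m

Phase 2 (decelerating): v₀ = 10.5 m/s, a = -1 m/s².
v = v₀ + at = 10.5 + (-1)(2.5) = 8.00 m/s
Δx = v₀t + ½at² = 10.5·2.5 + 0.5·-1·2.5² = 23.1 m
Total time = 8.75 + 2.50 = 11.2 s

11.25 s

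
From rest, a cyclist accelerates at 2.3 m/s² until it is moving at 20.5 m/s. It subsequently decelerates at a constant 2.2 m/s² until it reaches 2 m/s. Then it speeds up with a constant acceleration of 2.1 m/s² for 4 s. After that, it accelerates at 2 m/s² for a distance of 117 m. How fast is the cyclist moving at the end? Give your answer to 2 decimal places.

24.00 m/s

Phase 1 (accelerating): v₀ = 0 m/s, a = 2.3 m/s².
v = v₀ + at → t = (20.5 − 0) / 2.3 = 8.91 s
v² = v₀² + 2aΔx → Δx = (20.5² − 0²)/(2·2.3) = 91.4 m

Phase 2 (decelerating): v₀ = 20.5 m/s, a = -2.2 m/s².
v = v₀ + at → t = (2 − 20.5) / -2.2 = 8.41 s
v² = v₀² + 2aΔx → Δx = (2² − 20.5²)/(2·-2.2) = 94.6 m

Phase 3 (accelerating): v₀ = 2.00 m/s, a = 2.1 m/s².
v = v₀ + at = 2.00 + (2.1)(4) = 10.4 m/s
Δx = v₀t + ½at² = 2.00·4 + 0.5·2.1·4² = 24.8 m

Phase 4 (accelerating): v₀ = 10.4 m/s, a = 2 m/s².
v² = v₀² + 2aΔx = 10.4² + 2·2·117 = 576 → v = 24.0 m/s
t = (v − v₀)/a = (24.0 − 10.4)/2 = 6.80 s
Final speed = 24.0 m/s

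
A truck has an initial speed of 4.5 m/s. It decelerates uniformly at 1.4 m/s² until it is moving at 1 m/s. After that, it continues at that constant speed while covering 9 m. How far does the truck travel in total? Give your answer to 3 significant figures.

Phase 1 (decelerating): v₀ = 4.50 m/s, a = -1.4 m/s².
v = v₀ + at → t = (1 − 4.50) / -1.4 = 2.50 s
v² = v₀² + 2aΔx → Δx = (1² − 4.50²)/(2·-1.4) = 6.88 m

Phase 2 (constant speed): v₀ = 1.00 m/s, a = 0 m/s².
Constant speed: t = d/v = 9/1.00 = 9.00 s
Total distance = 6.88 + 9.00 = 15.9 m

15.9 m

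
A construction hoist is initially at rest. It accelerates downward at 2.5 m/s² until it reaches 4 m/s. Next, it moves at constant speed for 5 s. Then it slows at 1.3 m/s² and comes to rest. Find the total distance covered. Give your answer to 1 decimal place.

29.4 m

Phase 1 (accelerating): v₀ = 0 m/s, a = 2.5 m/s².
v = v₀ + at → t = (4 − 0) / 2.5 = 1.60 s
v² = v₀² + 2aΔx → Δx = (4² − 0²)/(2·2.5) = 3.20 m

Phase 2 (constant speed): v₀ = 4.00 m/s, a = 0 m/s².
v = v₀ + at = 4.00 + (0)(5) = 4.00 m/s
Δx = v₀t + ½at² = 4.00·5 + 0.5·0·5² = 20.0 m

Phase 3 (decelerating): v₀ = 4.00 m/s, a = -1.3 m/s².
v = v₀ + at → t = (0 − 4.00) / -1.3 = 3.08 s
v² = v₀² + 2aΔx → Δx = (0² − 4.00²)/(2·-1.3) = 6.15 m
Total distance = 3.20 + 20.0 + 6.15 = 29.4 m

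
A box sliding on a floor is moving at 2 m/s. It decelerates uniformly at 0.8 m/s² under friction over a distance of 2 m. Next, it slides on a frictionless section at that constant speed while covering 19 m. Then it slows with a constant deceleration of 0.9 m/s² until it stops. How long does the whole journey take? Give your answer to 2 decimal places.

Phase 1 (decelerating): v₀ = 2.00 m/s, a = -0.8 m/s².
v² = v₀² + 2aΔx = 2.00² + 2·-0.8·2 = 0.800 → v = 0.894 m/s
t = (v − v₀)/a = (0.894 − 2.00)/-0.8 = 1.38 s

Phase 2 (constant speed): v₀ = 0.894 m/s, a = 0 m/s².
Constant speed: t = d/v = 19/0.894 = 21.2 s

Phase 3 (decelerating): v₀ = 0.894 m/s, a = -0.9 m/s².
v = v₀ + at → t = (0 − 0.894) / -0.9 = 0.994 s
v² = v₀² + 2aΔx → Δx = (0² − 0.894²)/(2·-0.9) = 0.444 m
Total time = 1.38 + 21.2 + 0.994 = 23.6 s

23.62 s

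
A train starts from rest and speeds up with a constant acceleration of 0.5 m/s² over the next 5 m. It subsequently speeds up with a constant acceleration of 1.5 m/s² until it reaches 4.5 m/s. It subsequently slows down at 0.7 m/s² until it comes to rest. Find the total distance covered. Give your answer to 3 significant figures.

24.5 m

Phase 1 (accelerating): v₀ = 0 m/s, a = 0.5 m/s².
v² = v₀² + 2aΔx = 0² + 2·0.5·5 = 5.00 → v = 2.24 m/s
t = (v − v₀)/a = (2.24 − 0)/0.5 = 4.47 s

Phase 2 (accelerating): v₀ = 2.24 m/s, a = 1.5 m/s².
v = v₀ + at → t = (4.5 − 2.24) / 1.5 = 1.51 s
v² = v₀² + 2aΔx → Δx = (4.5² − 2.24²)/(2·1.5) = 5.08 m

Phase 3 (decelerating): v₀ = 4.50 m/s, a = -0.7 m/s².
v = v₀ + at → t = (0 − 4.50) / -0.7 = 6.43 s
v² = v₀² + 2aΔx → Δx = (0² − 4.50²)/(2·-0.7) = 14.5 m
Total distance = 5.00 + 5.08 + 14.5 = 24.5 m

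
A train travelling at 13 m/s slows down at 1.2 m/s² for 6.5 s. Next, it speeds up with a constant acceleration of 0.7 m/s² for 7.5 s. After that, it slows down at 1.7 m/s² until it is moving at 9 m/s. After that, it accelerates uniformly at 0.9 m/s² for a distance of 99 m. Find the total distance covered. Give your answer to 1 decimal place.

Phase 1 (decelerating): v₀ = 13.0 m/s, a = -1.2 m/s².
v = v₀ + at = 13.0 + (-1.2)(6.5) = 5.20 m/s
Δx = v₀t + ½at² = 13.0·6.5 + 0.5·-1.2·6.5² = 59.2 m

Phase 2 (accelerating): v₀ = 5.20 m/s, a = 0.7 m/s².
v = v₀ + at = 5.20 + (0.7)(7.5) = 10.4 m/s
Δx = v₀t + ½at² = 5.20·7.5 + 0.5·0.7·7.5² = 58.7 m

Phase 3 (decelerating): v₀ = 10.4 m/s, a = -1.7 m/s².
v = v₀ + at → t = (9 − 10.4) / -1.7 = 0.853 s
v² = v₀² + 2aΔx → Δx = (9² − 10.4²)/(2·-1.7) = 8.29 m

Phase 4 (accelerating): v₀ = 9.00 m/s, a = 0.9 m/s².
v² = v₀² + 2aΔx = 9.00² + 2·0.9·99 = 259 → v = 16.1 m/s
t = (v − v₀)/a = (16.1 − 9.00)/0.9 = 7.89 s
Total distance = 59.2 + 58.7 + 8.29 + 99.0 = 225 m

225.1 m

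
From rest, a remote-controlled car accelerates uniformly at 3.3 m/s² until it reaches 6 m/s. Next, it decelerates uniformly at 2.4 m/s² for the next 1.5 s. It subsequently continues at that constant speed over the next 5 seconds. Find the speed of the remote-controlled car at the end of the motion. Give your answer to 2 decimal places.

2.40 m/s

Phase 1 (accelerating): v₀ = 0 m/s, a = 3.3 m/s².
v = v₀ + at → t = (6 − 0) / 3.3 = 1.82 s
v² = v₀² + 2aΔx → Δx = (6² − 0²)/(2·3.3) = 5.45 m

Phase 2 (decelerating): v₀ = 6.00 m/s, a = -2.4 m/s².
v = v₀ + at = 6.00 + (-2.4)(1.5) = 2.40 m/s
Δx = v₀t + ½at² = 6.00·1.5 + 0.5·-2.4·1.5² = 6.30 m

Phase 3 (constant speed): v₀ = 2.40 m/s, a = 0 m/s².
v = v₀ + at = 2.40 + (0)(5) = 2.40 m/s
Δx = v₀t + ½at² = 2.40·5 + 0.5·0·5² = 12.0 m
Final speed = 2.40 m/s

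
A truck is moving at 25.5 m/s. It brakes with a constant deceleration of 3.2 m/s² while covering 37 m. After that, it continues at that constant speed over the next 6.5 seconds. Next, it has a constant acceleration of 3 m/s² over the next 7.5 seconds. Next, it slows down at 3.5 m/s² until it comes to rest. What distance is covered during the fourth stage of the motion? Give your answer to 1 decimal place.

Phase 1 (decelerating): v₀ = 25.5 m/s, a = -3.2 m/s².
v² = v₀² + 2aΔx = 25.5² + 2·-3.2·37 = 413 → v = 20.3 m/s
t = (v − v₀)/a = (20.3 − 25.5)/-3.2 = 1.61 s

Phase 2 (constant speed): v₀ = 20.3 m/s, a = 0 m/s².
v = v₀ + at = 20.3 + (0)(6.5) = 20.3 m/s
Δx = v₀t + ½at² = 20.3·6.5 + 0.5·0·6.5² = 132 m

Phase 3 (accelerating): v₀ = 20.3 m/s, a = 3 m/s².
v = v₀ + at = 20.3 + (3)(7.5) = 42.8 m/s
Δx = v₀t + ½at² = 20.3·7.5 + 0.5·3·7.5² = 237 m

Phase 4 (decelerating): v₀ = 42.8 m/s, a = -3.5 m/s².
v = v₀ + at → t = (0 − 42.8) / -3.5 = 12.2 s
v² = v₀² + 2aΔx → Δx = (0² − 42.8²)/(2·-3.5) = 262 m
Distance in phase 4 = 262 m

262.1 m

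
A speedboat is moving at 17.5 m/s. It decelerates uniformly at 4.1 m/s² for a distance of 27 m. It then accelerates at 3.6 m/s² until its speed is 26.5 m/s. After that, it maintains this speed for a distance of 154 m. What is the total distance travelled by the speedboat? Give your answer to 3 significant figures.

267 m

Phase 1 (decelerating): v₀ = 17.5 m/s, a = -4.1 m/s².
v² = v₀² + 2aΔx = 17.5² + 2·-4.1·27 = 84.9 → v = 9.21 m/s
t = (v − v₀)/a = (9.21 − 17.5)/-4.1 = 2.02 s

Phase 2 (accelerating): v₀ = 9.21 m/s, a = 3.6 m/s².
v = v₀ + at → t = (26.5 − 9.21) / 3.6 = 4.80 s
v² = v₀² + 2aΔx → Δx = (26.5² − 9.21²)/(2·3.6) = 85.8 m

Phase 3 (constant speed): v₀ = 26.5 m/s, a = 0 m/s².
Constant speed: t = d/v = 154/26.5 = 5.81 s
Total distance = 27.0 + 85.8 + 154 = 267 m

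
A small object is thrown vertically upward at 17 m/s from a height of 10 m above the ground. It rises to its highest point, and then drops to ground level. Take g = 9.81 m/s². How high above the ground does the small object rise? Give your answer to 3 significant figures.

Phase 1 (rising): v₀ = 17.0 m/s, a = -9.81 m/s².
v = v₀ + at → t = (0 − 17.0) / -9.81 = 1.73 s
v² = v₀² + 2aΔx → Δx = (0² − 17.0²)/(2·-9.81) = 14.7 m
Maximum height = 10 + 14.7 = 24.7 m

24.7 m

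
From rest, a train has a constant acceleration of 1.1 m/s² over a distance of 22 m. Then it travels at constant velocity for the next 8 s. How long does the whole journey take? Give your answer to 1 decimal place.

14.3 s

Phase 1 (accelerating): v₀ = 0 m/s, a = 1.1 m/s².
v² = v₀² + 2aΔx = 0² + 2·1.1·22 = 48.4 → v = 6.96 m/s
t = (v − v₀)/a = (6.96 − 0)/1.1 = 6.32 s

Phase 2 (constant speed): v₀ = 6.96 m/s, a = 0 m/s².
v = v₀ + at = 6.96 + (0)(8) = 6.96 m/s
Δx = v₀t + ½at² = 6.96·8 + 0.5·0·8² = 55.7 m
Total time = 6.32 + 8.00 = 14.3 s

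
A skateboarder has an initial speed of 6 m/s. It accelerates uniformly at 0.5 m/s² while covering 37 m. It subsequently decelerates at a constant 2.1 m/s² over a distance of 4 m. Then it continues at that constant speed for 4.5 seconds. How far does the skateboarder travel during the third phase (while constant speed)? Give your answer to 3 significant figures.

Phase 1 (accelerating): v₀ = 6.00 m/s, a = 0.5 m/s².
v² = v₀² + 2aΔx = 6.00² + 2·0.5·37 = 73.0 → v = 8.54 m/s
t = (v − v₀)/a = (8.54 − 6.00)/0.5 = 5.09 s

Phase 2 (decelerating): v₀ = 8.54 m/s, a = -2.1 m/s².
v² = v₀² + 2aΔx = 8.54² + 2·-2.1·4 = 56.2 → v = 7.50 m/s
t = (v − v₀)/a = (7.50 − 8.54)/-2.1 = 0.499 s

Phase 3 (constant speed): v₀ = 7.50 m/s, a = 0 m/s².
v = v₀ + at = 7.50 + (0)(4.5) = 7.50 m/s
Δx = v₀t + ½at² = 7.50·4.5 + 0.5·0·4.5² = 33.7 m
Distance in phase 3 = 33.7 m

33.7 m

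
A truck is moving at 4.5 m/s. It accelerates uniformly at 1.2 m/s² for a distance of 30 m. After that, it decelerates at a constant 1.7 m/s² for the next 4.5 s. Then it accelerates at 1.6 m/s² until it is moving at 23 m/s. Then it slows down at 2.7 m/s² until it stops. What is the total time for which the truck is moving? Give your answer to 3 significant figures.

Phase 1 (accelerating): v₀ = 4.50 m/s, a = 1.2 m/s².
v² = v₀² + 2aΔx = 4.50² + 2·1.2·30 = 92.2 → v = 9.60 m/s
t = (v − v₀)/a = (9.60 − 4.50)/1.2 = 4.25 s

Phase 2 (decelerating): v₀ = 9.60 m/s, a = -1.7 m/s².
v = v₀ + at = 9.60 + (-1.7)(4.5) = 1.95 m/s
Δx = v₀t + ½at² = 9.60·4.5 + 0.5·-1.7·4.5² = 26.0 m

Phase 3 (accelerating): v₀ = 1.95 m/s, a = 1.6 m/s².
v = v₀ + at → t = (23 − 1.95) / 1.6 = 13.2 s
v² = v₀² + 2aΔx → Δx = (23² − 1.95²)/(2·1.6) = 164 m

Phase 4 (decelerating): v₀ = 23.0 m/s, a = -2.7 m/s².
v = v₀ + at → t = (0 − 23.0) / -2.7 = 8.52 s
v² = v₀² + 2aΔx → Δx = (0² − 23.0²)/(2·-2.7) = 98.0 m
Total time = 4.25 + 4.50 + 13.2 + 8.52 = 30.4 s

30.4 s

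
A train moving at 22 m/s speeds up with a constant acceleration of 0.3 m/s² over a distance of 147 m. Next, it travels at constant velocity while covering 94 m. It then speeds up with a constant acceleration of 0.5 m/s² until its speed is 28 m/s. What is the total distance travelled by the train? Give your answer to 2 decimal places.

452.80 m

Phase 1 (accelerating): v₀ = 22.0 m/s, a = 0.3 m/s².
v² = v₀² + 2aΔx = 22.0² + 2·0.3·147 = 572 → v = 23.9 m/s
t = (v − v₀)/a = (23.9 − 22.0)/0.3 = 6.40 s

Phase 2 (constant speed): v₀ = 23.9 m/s, a = 0 m/s².
Constant speed: t = d/v = 94/23.9 = 3.93 s

Phase 3 (accelerating): v₀ = 23.9 m/s, a = 0.5 m/s².
v = v₀ + at → t = (28 − 23.9) / 0.5 = 8.16 s
v² = v₀² + 2aΔx → Δx = (28² − 23.9²)/(2·0.5) = 212 m
Total distance = 147 + 94.0 + 212 = 453 m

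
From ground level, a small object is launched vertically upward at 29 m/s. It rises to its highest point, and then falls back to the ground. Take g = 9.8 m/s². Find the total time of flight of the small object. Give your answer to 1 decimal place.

5.9 s

Phase 1 (rising): v₀ = 29.0 m/s, a = -9.8 m/s².
v = v₀ + at → t = (0 − 29.0) / -9.8 = 2.96 s
v² = v₀² + 2aΔx → Δx = (0² − 29.0²)/(2·-9.8) = 42.9 m

Phase 2 (falling): v₀ = 0 m/s, a = -9.8 m/s².
Falls 42.9 m from rest: t = √(2·42.9/9.8) = 2.96 s; v = g·t = 29.0 m/s.
Total time = 2.96 + 2.96 = 5.92 s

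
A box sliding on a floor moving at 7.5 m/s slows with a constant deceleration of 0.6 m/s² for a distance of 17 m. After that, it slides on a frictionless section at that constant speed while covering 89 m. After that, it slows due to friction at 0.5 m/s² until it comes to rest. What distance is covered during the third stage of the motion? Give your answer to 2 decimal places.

35.85 m

Phase 1 (decelerating): v₀ = 7.50 m/s, a = -0.6 m/s².
v² = v₀² + 2aΔx = 7.50² + 2·-0.6·17 = 35.9 → v = 5.99 m/s
t = (v − v₀)/a = (5.99 − 7.50)/-0.6 = 2.52 s

Phase 2 (constant speed): v₀ = 5.99 m/s, a = 0 m/s².
Constant speed: t = d/v = 89/5.99 = 14.9 s

Phase 3 (decelerating): v₀ = 5.99 m/s, a = -0.5 m/s².
v = v₀ + at → t = (0 − 5.99) / -0.5 = 12.0 s
v² = v₀² + 2aΔx → Δx = (0² − 5.99²)/(2·-0.5) = 35.9 m
Distance in phase 3 = 35.9 m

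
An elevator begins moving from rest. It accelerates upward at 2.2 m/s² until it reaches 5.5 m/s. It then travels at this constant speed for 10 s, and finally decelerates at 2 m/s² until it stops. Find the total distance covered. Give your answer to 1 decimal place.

Phase 1 (accelerating): v₀ = 0 m/s, a = 2.2 m/s².
v = v₀ + at → t = (5.5 − 0) / 2.2 = 2.50 s
v² = v₀² + 2aΔx → Δx = (5.5² − 0²)/(2·2.2) = 6.87 m

Phase 2 (constant speed): v₀ = 5.50 m/s, a = 0 m/s².
v = v₀ + at = 5.50 + (0)(10) = 5.50 m/s
Δx = v₀t + ½at² = 5.50·10 + 0.5·0·10² = 55.0 m

Phase 3 (decelerating): v₀ = 5.50 m/s, a = -2 m/s².
v = v₀ + at → t = (0 − 5.50) / -2 = 2.75 s
v² = v₀² + 2aΔx → Δx = (0² − 5.50²)/(2·-2) = 7.56 m
Total distance = 6.87 + 55.0 + 7.56 = 69.4 m

69.4 m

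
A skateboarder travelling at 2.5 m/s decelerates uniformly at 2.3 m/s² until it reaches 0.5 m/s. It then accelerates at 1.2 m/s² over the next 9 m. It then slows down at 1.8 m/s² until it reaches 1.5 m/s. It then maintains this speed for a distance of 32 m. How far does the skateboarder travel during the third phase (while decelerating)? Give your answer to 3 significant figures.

Phase 1 (decelerating): v₀ = 2.50 m/s, a = -2.3 m/s².
v = v₀ + at → t = (0.5 − 2.50) / -2.3 = 0.870 s
v² = v₀² + 2aΔx → Δx = (0.5² − 2.50²)/(2·-2.3) = 1.30 m

Phase 2 (accelerating): v₀ = 0.500 m/s, a = 1.2 m/s².
v² = v₀² + 2aΔx = 0.500² + 2·1.2·9 = 21.8 → v = 4.67 m/s
t = (v − v₀)/a = (4.67 − 0.500)/1.2 = 3.48 s

Phase 3 (decelerating): v₀ = 4.67 m/s, a = -1.8 m/s².
v = v₀ + at → t = (1.5 − 4.67) / -1.8 = 1.76 s
v² = v₀² + 2aΔx → Δx = (1.5² − 4.67²)/(2·-1.8) = 5.44 m
Distance in phase 3 = 5.44 m

5.44 m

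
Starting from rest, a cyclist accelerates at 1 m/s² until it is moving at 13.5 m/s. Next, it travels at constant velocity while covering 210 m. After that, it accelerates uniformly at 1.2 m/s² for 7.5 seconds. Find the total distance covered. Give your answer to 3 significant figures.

436 m

Phase 1 (accelerating): v₀ = 0 m/s, a = 1 m/s².
v = v₀ + at → t = (13.5 − 0) / 1 = 13.5 s
v² = v₀² + 2aΔx → Δx = (13.5² − 0²)/(2·1) = 91.1 m

Phase 2 (constant speed): v₀ = 13.5 m/s, a = 0 m/s².
Constant speed: t = d/v = 210/13.5 = 15.6 s

Phase 3 (accelerating): v₀ = 13.5 m/s, a = 1.2 m/s².
v = v₀ + at = 13.5 + (1.2)(7.5) = 22.5 m/s
Δx = v₀t + ½at² = 13.5·7.5 + 0.5·1.2·7.5² = 135 m
Total distance = 91.1 + 210 + 135 = 436 m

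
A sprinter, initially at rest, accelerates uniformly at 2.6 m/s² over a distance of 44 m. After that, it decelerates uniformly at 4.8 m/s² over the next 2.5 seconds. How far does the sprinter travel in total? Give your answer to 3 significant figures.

66.8 m

Phase 1 (accelerating): v₀ = 0 m/s, a = 2.6 m/s².
v² = v₀² + 2aΔx = 0² + 2·2.6·44 = 229 → v = 15.1 m/s
t = (v − v₀)/a = (15.1 − 0)/2.6 = 5.82 s

Phase 2 (decelerating): v₀ = 15.1 m/s, a = -4.8 m/s².
v = v₀ + at = 15.1 + (-4.8)(2.5) = 3.13 m/s
Δx = v₀t + ½at² = 15.1·2.5 + 0.5·-4.8·2.5² = 22.8 m
Total distance = 44.0 + 22.8 = 66.8 m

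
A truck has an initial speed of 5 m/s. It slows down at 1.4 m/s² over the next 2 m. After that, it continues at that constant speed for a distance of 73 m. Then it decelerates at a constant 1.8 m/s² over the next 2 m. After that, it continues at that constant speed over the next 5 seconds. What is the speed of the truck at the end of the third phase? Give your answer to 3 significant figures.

3.49 m/s

Phase 1 (decelerating): v₀ = 5.00 m/s, a = -1.4 m/s².
v² = v₀² + 2aΔx = 5.00² + 2·-1.4·2 = 19.4 → v = 4.40 m/s
t = (v − v₀)/a = (4.40 − 5.00)/-1.4 = 0.425 s

Phase 2 (constant speed): v₀ = 4.40 m/s, a = 0 m/s².
Constant speed: t = d/v = 73/4.40 = 16.6 s

Phase 3 (decelerating): v₀ = 4.40 m/s, a = -1.8 m/s².
v² = v₀² + 2aΔx = 4.40² + 2·-1.8·2 = 12.2 → v = 3.49 m/s
t = (v − v₀)/a = (3.49 − 4.40)/-1.8 = 0.506 s
Speed at end of phase 3 = 3.49 m/s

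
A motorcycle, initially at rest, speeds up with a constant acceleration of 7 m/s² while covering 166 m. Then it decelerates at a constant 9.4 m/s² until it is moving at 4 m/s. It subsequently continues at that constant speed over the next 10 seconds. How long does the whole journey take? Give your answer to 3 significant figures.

Phase 1 (accelerating): v₀ = 0 m/s, a = 7 m/s².
v² = v₀² + 2aΔx = 0² + 2·7·166 = 2320 → v = 48.2 m/s
t = (v − v₀)/a = (48.2 − 0)/7 = 6.89 s

Phase 2 (decelerating): v₀ = 48.2 m/s, a = -9.4 m/s².
v = v₀ + at → t = (4 − 48.2) / -9.4 = 4.70 s
v² = v₀² + 2aΔx → Δx = (4² − 48.2²)/(2·-9.4) = 123 m

Phase 3 (constant speed): v₀ = 4.00 m/s, a = 0 m/s².
v = v₀ + at = 4.00 + (0)(10) = 4.00 m/s
Δx = v₀t + ½at² = 4.00·10 + 0.5·0·10² = 40.0 m
Total time = 6.89 + 4.70 + 10.0 = 21.6 s

21.6 s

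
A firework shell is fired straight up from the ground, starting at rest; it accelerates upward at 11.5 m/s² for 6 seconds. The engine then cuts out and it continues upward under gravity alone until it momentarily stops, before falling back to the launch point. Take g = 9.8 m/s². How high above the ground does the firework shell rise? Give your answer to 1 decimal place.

449.9 m

Phase 1 (powered ascent): v₀ = 0 m/s, a = 11.5 m/s².
v = v₀ + at = 0 + (11.5)(6) = 69.0 m/s
Δx = v₀t + ½at² = 0·6 + 0.5·11.5·6² = 207 m

Phase 2 (coasting upward): v₀ = 69.0 m/s, a = -9.8 m/s².
v = v₀ + at → t = (0 − 69.0) / -9.8 = 7.04 s
v² = v₀² + 2aΔx → Δx = (0² − 69.0²)/(2·-9.8) = 243 m
Maximum height = 207 + 243 = 450 m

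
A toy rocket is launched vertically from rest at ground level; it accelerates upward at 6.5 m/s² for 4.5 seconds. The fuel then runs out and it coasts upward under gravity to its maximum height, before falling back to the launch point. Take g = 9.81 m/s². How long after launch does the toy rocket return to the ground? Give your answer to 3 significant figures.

Phase 1 (powered ascent): v₀ = 0 m/s, a = 6.5 m/s².
v = v₀ + at = 0 + (6.5)(4.5) = 29.2 m/s
Δx = v₀t + ½at² = 0·4.5 + 0.5·6.5·4.5² = 65.8 m

Phase 2 (coasting upward): v₀ = 29.2 m/s, a = -9.81 m/s².
v = v₀ + at → t = (0 − 29.2) / -9.81 = 2.98 s
v² = v₀² + 2aΔx → Δx = (0² − 29.2²)/(2·-9.81) = 43.6 m

Phase 3 (free fall): v₀ = 0 m/s, a = -9.81 m/s².
Falls 109 m from rest: t = √(2·109/9.81) = 4.72 s; v = g·t = 46.3 m/s.
Total time = 4.50 + 2.98 + 4.72 = 12.2 s

12.2 s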